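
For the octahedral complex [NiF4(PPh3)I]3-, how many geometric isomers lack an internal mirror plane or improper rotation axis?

0

The distinct arrangements are (2 in all): PPh3 and I mutually trans; PPh3 and I mutually cis.
Each arrangement has an internal mirror plane or centre of symmetry, so none is chiral.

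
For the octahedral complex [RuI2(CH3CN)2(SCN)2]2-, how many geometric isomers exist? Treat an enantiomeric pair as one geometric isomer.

In an octahedral complex each vertex has one trans partner and four cis neighbours.
There are 5 geometric isomers: I trans, CH3CN trans, SCN trans; I cis, CH3CN trans, SCN cis; I cis, CH3CN cis, SCN trans; I cis, CH3CN cis, SCN cis (chiral); I trans, CH3CN cis, SCN cis.

5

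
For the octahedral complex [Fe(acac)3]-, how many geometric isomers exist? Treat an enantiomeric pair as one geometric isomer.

1

The six octahedral sites form three mutually perpendicular trans pairs.
Each acac is bidentate and must span two cis positions.
Only one geometric arrangement is possible; it has no improper symmetry element, so it exists as a pair of enantiomers (2 stereoisomers).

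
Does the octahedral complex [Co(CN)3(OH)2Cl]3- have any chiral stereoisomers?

An octahedron has six vertices in three trans pairs; every non-trans pair is cis.
The distinct arrangements are (3 in all): CN mer, OH trans; CN mer, OH cis; CN fac, OH cis.
Each arrangement has an internal mirror plane or centre of symmetry, so none is chiral.

no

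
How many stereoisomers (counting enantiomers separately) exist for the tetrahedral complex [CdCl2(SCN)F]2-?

1

Only one geometric arrangement is possible.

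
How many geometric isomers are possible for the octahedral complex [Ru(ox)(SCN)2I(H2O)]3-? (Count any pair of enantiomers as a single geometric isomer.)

4

Each ox is bidentate and must span two cis positions.
Systematic placement gives 4 geometric isomers: SCN cis (3 arrangements, 2 chiral); SCN trans.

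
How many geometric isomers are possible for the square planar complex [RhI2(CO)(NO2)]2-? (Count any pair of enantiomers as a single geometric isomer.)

2

A square has two trans pairs of vertices; adjacent vertices are cis.
Systematic placement gives 2 geometric isomers: I cis; I trans.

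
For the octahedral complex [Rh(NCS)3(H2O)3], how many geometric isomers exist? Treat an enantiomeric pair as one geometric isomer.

2

In an octahedral complex each vertex has one trans partner and four cis neighbours.
Working through the distinct placements yields 2 geometric isomers: NCS mer; NCS fac.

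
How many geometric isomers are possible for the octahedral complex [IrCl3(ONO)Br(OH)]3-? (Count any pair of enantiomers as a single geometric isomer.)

An octahedron has six vertices in three trans pairs; every non-trans pair is cis.
Systematic placement gives 4 geometric isomers: Cl mer (3 arrangements); Cl fac (chiral).

4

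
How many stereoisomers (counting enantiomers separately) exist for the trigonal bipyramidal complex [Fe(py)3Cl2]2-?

3

There are 3 geometric isomers: Cl both axial; Cl one axial, one equatorial; Cl both equatorial.
Each arrangement has an internal mirror plane or centre of symmetry, so none is chiral.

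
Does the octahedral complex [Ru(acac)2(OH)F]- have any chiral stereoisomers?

yes

The six octahedral sites form three mutually perpendicular trans pairs.
Each acac is bidentate and must span two cis positions.
There are 2 geometric isomers: OH and F mutually trans; OH and F mutually cis (chiral).
One of these lacks any improper symmetry element and so occurs as an enantiomeric pair, giving 2 + 1 = 3 stereoisomers in total.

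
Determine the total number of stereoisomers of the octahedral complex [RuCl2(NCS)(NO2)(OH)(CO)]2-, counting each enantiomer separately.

The six octahedral sites form three mutually perpendicular trans pairs.
Placing the ligands in turn and identifying arrangements related by rotation or reflection leaves 9 distinct geometric isomers.
Of these, 6 lack any improper symmetry element and so occur as enantiomeric pairs, giving 9 + 6 = 15 stereoisomers in total.

15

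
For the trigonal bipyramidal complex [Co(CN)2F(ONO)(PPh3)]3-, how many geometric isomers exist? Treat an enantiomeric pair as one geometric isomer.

7

Exhaustive case analysis gives 7 geometric isomers.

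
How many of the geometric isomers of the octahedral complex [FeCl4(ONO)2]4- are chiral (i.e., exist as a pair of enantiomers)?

0

In an octahedral complex each vertex has one trans partner and four cis neighbours.
Systematic placement gives 2 geometric isomers: ONO trans; ONO cis.
Each arrangement has an internal mirror plane or centre of symmetry, so none is chiral.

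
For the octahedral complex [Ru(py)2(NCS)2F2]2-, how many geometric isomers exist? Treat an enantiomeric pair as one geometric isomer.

An octahedron has six vertices in three trans pairs; every non-trans pair is cis.
Working through the distinct placements yields 5 geometric isomers: py trans, NCS trans, F trans; py cis, NCS cis, F trans; py trans, NCS cis, F cis; py cis, NCS cis, F cis (chiral); py cis, NCS trans, F cis.

5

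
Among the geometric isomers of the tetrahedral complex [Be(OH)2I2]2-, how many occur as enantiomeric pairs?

0

All four vertices of a tetrahedron are equivalent and mutually adjacent, so cis/trans isomerism cannot arise.
Only one geometric arrangement is possible.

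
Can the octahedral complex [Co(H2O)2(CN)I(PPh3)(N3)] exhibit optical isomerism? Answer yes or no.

An octahedron has six vertices in three trans pairs; every non-trans pair is cis.
Exhaustive case analysis gives 9 geometric isomers.
Of these, 6 lack any improper symmetry element and so occur as enantiomeric pairs, giving 9 + 6 = 15 stereoisomers in total.

yes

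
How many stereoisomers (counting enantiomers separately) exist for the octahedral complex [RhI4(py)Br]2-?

2

The distinct arrangements are (2 in all): py and Br mutually cis; py and Br mutually trans.
Each arrangement has an internal mirror plane or centre of symmetry, so none is chiral.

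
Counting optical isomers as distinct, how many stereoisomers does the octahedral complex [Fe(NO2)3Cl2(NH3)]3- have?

An octahedron has six vertices in three trans pairs; every non-trans pair is cis.
Working through the distinct placements yields 3 geometric isomers: NO2 mer, Cl trans; NO2 mer, Cl cis; NO2 fac, Cl cis.
Each arrangement has an internal mirror plane or centre of symmetry, so none is chiral.

3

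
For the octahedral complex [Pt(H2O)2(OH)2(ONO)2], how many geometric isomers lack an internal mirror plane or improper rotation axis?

The six octahedral sites form three mutually perpendicular trans pairs.
Systematic placement gives 5 geometric isomers: H2O trans, OH trans, ONO trans; H2O trans, OH cis, ONO cis; H2O cis, OH cis, ONO trans; H2O cis, OH cis, ONO cis (chiral); H2O cis, OH trans, ONO cis.
One of these lacks any improper symmetry element and so occurs as an enantiomeric pair, giving 5 + 1 = 6 stereoisomers in total.

1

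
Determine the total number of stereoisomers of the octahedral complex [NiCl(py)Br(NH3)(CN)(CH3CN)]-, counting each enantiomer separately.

30

The six octahedral sites form three mutually perpendicular trans pairs.
Systematic enumeration (placing each ligand type in turn and discarding arrangements equivalent by rotation or reflection) gives 15 geometric isomers.
Of these, 15 lack any improper symmetry element and so occur as enantiomeric pairs, giving 15 + 15 = 30 stereoisomers in total.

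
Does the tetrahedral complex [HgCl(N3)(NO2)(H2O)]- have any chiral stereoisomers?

yes

Only one geometric arrangement is possible; it has no improper symmetry element, so it exists as a pair of enantiomers (2 stereoisomers).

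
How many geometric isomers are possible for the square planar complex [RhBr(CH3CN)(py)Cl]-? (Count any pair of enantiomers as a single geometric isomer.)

The distinct arrangements are (3 in all): (Br/Cl trans, CH3CN/py trans); (Br/py trans, CH3CN/Cl trans); (Br/CH3CN trans, Cl/py trans).

3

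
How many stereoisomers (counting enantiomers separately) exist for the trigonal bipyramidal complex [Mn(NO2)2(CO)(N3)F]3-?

In a trigonal bipyramid the two axial positions differ from the three equatorial ones.
Placing the ligands in turn and identifying arrangements related by rotation or reflection leaves 7 distinct geometric isomers.
Of these, 3 lack any improper symmetry element and so occur as enantiomeric pairs, giving 7 + 3 = 10 stereoisomers in total.

10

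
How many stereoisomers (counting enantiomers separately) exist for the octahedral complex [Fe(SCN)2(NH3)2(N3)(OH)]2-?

8

In an octahedral complex each vertex has one trans partner and four cis neighbours.
Working through the distinct placements yields 6 geometric isomers: SCN trans, NH3 cis; SCN cis, NH3 cis (3 arrangements, 2 chiral); SCN trans, NH3 trans; SCN cis, NH3 trans.
Of these, 2 lack any improper symmetry element and so occur as enantiomeric pairs, giving 6 + 2 = 8 stereoisomers in total.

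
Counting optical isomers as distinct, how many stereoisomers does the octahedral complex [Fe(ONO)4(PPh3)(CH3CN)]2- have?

2

The six octahedral sites form three mutually perpendicular trans pairs.
There are 2 geometric isomers: PPh3 and CH3CN mutually cis; PPh3 and CH3CN mutually trans.
Each arrangement has an internal mirror plane or centre of symmetry, so none is chiral.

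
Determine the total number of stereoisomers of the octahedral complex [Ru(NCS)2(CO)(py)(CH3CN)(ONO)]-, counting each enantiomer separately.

15

The six octahedral sites form three mutually perpendicular trans pairs.
Exhaustive case analysis gives 9 geometric isomers.
Of these, 6 lack any improper symmetry element and so occur as enantiomeric pairs, giving 9 + 6 = 15 stereoisomers in total.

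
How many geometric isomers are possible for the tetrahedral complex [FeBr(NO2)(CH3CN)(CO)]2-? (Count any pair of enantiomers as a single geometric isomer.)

1

In a tetrahedral complex all four positions are equivalent and every pair of ligands is adjacent — there is no cis/trans distinction.
Only one geometric arrangement is possible; it has no improper symmetry element, so it exists as a pair of enantiomers (2 stereoisomers).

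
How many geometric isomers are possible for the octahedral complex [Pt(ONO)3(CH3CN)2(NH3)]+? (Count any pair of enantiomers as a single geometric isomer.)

3

Working through the distinct placements yields 3 geometric isomers: ONO mer, CH3CN trans; ONO mer, CH3CN cis; ONO fac, CH3CN cis.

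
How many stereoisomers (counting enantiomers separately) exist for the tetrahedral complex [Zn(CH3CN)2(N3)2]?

1

All four vertices of a tetrahedron are equivalent and mutually adjacent, so cis/trans isomerism cannot arise.
Only one geometric arrangement is possible.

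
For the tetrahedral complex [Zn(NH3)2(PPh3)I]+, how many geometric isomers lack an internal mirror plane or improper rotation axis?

0

Only one geometric arrangement is possible.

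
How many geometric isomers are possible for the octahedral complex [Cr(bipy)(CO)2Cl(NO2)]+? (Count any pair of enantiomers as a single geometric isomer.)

Each bipy is bidentate and must span two cis positions.
Working through the distinct placements yields 4 geometric isomers: CO trans; CO cis (3 arrangements, 2 chiral).

4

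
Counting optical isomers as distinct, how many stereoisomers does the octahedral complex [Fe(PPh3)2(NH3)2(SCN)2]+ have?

6

In an octahedral complex each vertex has one trans partner and four cis neighbours.
The distinct arrangements are (5 in all): PPh3 trans, NH3 trans, SCN trans; PPh3 cis, NH3 trans, SCN cis; PPh3 cis, NH3 cis, SCN trans; PPh3 cis, NH3 cis, SCN cis (chiral); PPh3 trans, NH3 cis, SCN cis.
One of these lacks any improper symmetry element and so occurs as an enantiomeric pair, giving 5 + 1 = 6 stereoisomers in total.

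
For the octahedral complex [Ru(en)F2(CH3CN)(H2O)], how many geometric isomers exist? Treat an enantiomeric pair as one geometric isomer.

The six octahedral sites form three mutually perpendicular trans pairs.
Each en is bidentate and must span two cis positions.
The distinct arrangements are (4 in all): F cis (3 arrangements, 2 chiral); F trans.

4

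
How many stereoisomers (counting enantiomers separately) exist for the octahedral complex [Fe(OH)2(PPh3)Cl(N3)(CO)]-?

15

The six octahedral sites form three mutually perpendicular trans pairs.
Placing the ligands in turn and identifying arrangements related by rotation or reflection leaves 9 distinct geometric isomers.
Of these, 6 lack any improper symmetry element and so occur as enantiomeric pairs, giving 9 + 6 = 15 stereoisomers in total.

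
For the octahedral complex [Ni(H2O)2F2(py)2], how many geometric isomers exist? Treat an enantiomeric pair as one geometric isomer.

The six octahedral sites form three mutually perpendicular trans pairs.
The distinct arrangements are (5 in all): H2O trans, F trans, py trans; H2O cis, F trans, py cis; H2O cis, F cis, py trans; H2O cis, F cis, py cis (chiral); H2O trans, F cis, py cis.

5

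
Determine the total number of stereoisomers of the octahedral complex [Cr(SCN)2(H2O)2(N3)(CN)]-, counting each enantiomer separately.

In an octahedral complex each vertex has one trans partner and four cis neighbours.
Systematic placement gives 6 geometric isomers: SCN trans, H2O cis; SCN cis, H2O cis (3 arrangements, 2 chiral); SCN trans, H2O trans; SCN cis, H2O trans.
Of these, 2 lack any improper symmetry element and so occur as enantiomeric pairs, giving 6 + 2 = 8 stereoisomers in total.

8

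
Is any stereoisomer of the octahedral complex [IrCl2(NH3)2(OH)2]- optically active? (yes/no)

In an octahedral complex each vertex has one trans partner and four cis neighbours.
There are 5 geometric isomers: Cl trans, NH3 trans, OH trans; Cl trans, NH3 cis, OH cis; Cl cis, NH3 cis, OH trans; Cl cis, NH3 cis, OH cis (chiral); Cl cis, NH3 trans, OH cis.
One of these lacks any improper symmetry element and so occurs as an enantiomeric pair, giving 5 + 1 = 6 stereoisomers in total.

yes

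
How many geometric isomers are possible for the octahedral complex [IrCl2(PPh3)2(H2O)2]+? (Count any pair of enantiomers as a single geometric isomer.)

An octahedron has six vertices in three trans pairs; every non-trans pair is cis.
There are 5 geometric isomers: Cl trans, PPh3 trans, H2O trans; Cl trans, PPh3 cis, H2O cis; Cl cis, PPh3 trans, H2O cis; Cl cis, PPh3 cis, H2O cis (chiral); Cl cis, PPh3 cis, H2O trans.

5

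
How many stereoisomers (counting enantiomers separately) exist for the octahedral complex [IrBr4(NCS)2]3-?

2

The six octahedral sites form three mutually perpendicular trans pairs.
Systematic placement gives 2 geometric isomers: NCS trans; NCS cis.
Each arrangement has an internal mirror plane or centre of symmetry, so none is chiral.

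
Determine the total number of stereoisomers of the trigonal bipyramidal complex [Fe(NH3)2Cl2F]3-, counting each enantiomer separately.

6

In a trigonal bipyramid the two axial positions differ from the three equatorial ones.
Systematic enumeration (placing each ligand type in turn and discarding arrangements equivalent by rotation or reflection) gives 5 geometric isomers.
One of these lacks any improper symmetry element and so occurs as an enantiomeric pair, giving 5 + 1 = 6 stereoisomers in total.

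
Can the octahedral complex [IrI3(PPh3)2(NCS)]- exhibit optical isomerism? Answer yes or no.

no

The six octahedral sites form three mutually perpendicular trans pairs.
There are 3 geometric isomers: I mer, PPh3 trans; I mer, PPh3 cis; I fac, PPh3 cis.
Each arrangement has an internal mirror plane or centre of symmetry, so none is chiral.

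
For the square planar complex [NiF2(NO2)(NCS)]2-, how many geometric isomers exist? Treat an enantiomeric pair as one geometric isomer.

2

In a square planar complex each vertex has one trans partner and two cis neighbours.
Systematic placement gives 2 geometric isomers: F cis; F trans.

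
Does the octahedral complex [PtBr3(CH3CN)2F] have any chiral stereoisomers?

no

The distinct arrangements are (3 in all): Br mer, CH3CN cis; Br mer, CH3CN trans; Br fac, CH3CN cis.
Each arrangement has an internal mirror plane or centre of symmetry, so none is chiral.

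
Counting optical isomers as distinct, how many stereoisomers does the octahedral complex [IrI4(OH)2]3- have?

The six octahedral sites form three mutually perpendicular trans pairs.
There are 2 geometric isomers: OH trans; OH cis.
Each arrangement has an internal mirror plane or centre of symmetry, so none is chiral.

2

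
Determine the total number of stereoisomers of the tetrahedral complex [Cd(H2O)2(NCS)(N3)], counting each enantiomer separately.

1

All four vertices of a tetrahedron are equivalent and mutually adjacent, so cis/trans isomerism cannot arise.
Only one geometric arrangement is possible.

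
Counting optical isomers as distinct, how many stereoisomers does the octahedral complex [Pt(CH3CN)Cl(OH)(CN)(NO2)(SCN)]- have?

In an octahedral complex each vertex has one trans partner and four cis neighbours.
Exhaustive case analysis gives 15 geometric isomers.
Of these, 15 lack any improper symmetry element and so occur as enantiomeric pairs, giving 15 + 15 = 30 stereoisomers in total.

30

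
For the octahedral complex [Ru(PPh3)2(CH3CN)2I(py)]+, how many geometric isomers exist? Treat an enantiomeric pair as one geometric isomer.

6

In an octahedral complex each vertex has one trans partner and four cis neighbours.
The distinct arrangements are (6 in all): PPh3 cis, CH3CN trans; PPh3 trans, CH3CN trans; PPh3 cis, CH3CN cis (3 arrangements, 2 chiral); PPh3 trans, CH3CN cis.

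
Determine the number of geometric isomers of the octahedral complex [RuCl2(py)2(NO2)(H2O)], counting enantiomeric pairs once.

6

The distinct arrangements are (6 in all): Cl trans, py trans; Cl trans, py cis; Cl cis, py trans; Cl cis, py cis (3 arrangements, 2 chiral).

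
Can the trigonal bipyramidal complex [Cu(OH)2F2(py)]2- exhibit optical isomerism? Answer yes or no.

yes

A trigonal bipyramid has two axial and three equatorial sites, which are chemically inequivalent.
Exhaustive case analysis gives 5 geometric isomers.
One of these lacks any improper symmetry element and so occurs as an enantiomeric pair, giving 5 + 1 = 6 stereoisomers in total.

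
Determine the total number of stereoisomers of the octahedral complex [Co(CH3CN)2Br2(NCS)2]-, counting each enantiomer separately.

6

In an octahedral complex each vertex has one trans partner and four cis neighbours.
There are 5 geometric isomers: CH3CN trans, Br trans, NCS trans; CH3CN cis, Br trans, NCS cis; CH3CN cis, Br cis, NCS trans; CH3CN cis, Br cis, NCS cis (chiral); CH3CN trans, Br cis, NCS cis.
One of these lacks any improper symmetry element and so occurs as an enantiomeric pair, giving 5 + 1 = 6 stereoisomers in total.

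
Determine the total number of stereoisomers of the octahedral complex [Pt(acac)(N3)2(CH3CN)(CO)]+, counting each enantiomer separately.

The six octahedral sites form three mutually perpendicular trans pairs.
Each acac is bidentate and must span two cis positions.
There are 4 geometric isomers: N3 cis (3 arrangements, 2 chiral); N3 trans.
Of these, 2 lack any improper symmetry element and so occur as enantiomeric pairs, giving 4 + 2 = 6 stereoisomers in total.

6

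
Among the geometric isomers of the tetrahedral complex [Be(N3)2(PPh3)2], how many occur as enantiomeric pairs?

0

Only one geometric arrangement is possible.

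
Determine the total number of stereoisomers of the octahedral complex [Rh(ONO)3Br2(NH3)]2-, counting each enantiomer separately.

3

An octahedron has six vertices in three trans pairs; every non-trans pair is cis.
Systematic placement gives 3 geometric isomers: ONO mer, Br trans; ONO mer, Br cis; ONO fac, Br cis.
Each arrangement has an internal mirror plane or centre of symmetry, so none is chiral.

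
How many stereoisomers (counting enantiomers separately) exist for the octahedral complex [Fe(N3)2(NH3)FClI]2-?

An octahedron has six vertices in three trans pairs; every non-trans pair is cis.
Exhaustive case analysis gives 9 geometric isomers.
Of these, 6 lack any improper symmetry element and so occur as enantiomeric pairs, giving 9 + 6 = 15 stereoisomers in total.

15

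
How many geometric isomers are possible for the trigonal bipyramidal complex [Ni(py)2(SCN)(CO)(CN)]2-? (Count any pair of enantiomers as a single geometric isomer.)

7

Systematic enumeration (placing each ligand type in turn and discarding arrangements equivalent by rotation or reflection) gives 7 geometric isomers.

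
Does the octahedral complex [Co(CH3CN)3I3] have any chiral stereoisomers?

An octahedron has six vertices in three trans pairs; every non-trans pair is cis.
There are 2 geometric isomers: CH3CN mer; CH3CN fac.
Each arrangement has an internal mirror plane or centre of symmetry, so none is chiral.

no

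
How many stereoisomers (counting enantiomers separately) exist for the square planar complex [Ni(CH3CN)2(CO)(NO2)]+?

2

Systematic placement gives 2 geometric isomers: CH3CN cis; CH3CN trans.
Each arrangement has an internal mirror plane or centre of symmetry, so none is chiral.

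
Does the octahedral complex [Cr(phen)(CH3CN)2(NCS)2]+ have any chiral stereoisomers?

Each phen is bidentate and must span two cis positions.
The distinct arrangements are (3 in all): CH3CN trans, NCS cis; CH3CN cis, NCS cis (chiral); CH3CN cis, NCS trans.
One of these lacks any improper symmetry element and so occurs as an enantiomeric pair, giving 3 + 1 = 4 stereoisomers in total.

yes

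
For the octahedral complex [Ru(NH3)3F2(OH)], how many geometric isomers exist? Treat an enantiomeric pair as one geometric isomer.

The six octahedral sites form three mutually perpendicular trans pairs.
Systematic placement gives 3 geometric isomers: NH3 mer, F trans; NH3 fac, F cis; NH3 mer, F cis.

3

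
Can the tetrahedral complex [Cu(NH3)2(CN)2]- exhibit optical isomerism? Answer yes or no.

In a tetrahedral complex all four positions are equivalent and every pair of ligands is adjacent — there is no cis/trans distinction.
Only one geometric arrangement is possible.

no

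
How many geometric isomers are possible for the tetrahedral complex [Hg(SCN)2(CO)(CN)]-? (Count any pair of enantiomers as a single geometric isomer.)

1

Only one geometric arrangement is possible.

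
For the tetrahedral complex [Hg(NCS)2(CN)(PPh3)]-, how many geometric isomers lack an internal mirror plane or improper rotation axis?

All four vertices of a tetrahedron are equivalent and mutually adjacent, so cis/trans isomerism cannot arise.
Only one geometric arrangement is possible.

0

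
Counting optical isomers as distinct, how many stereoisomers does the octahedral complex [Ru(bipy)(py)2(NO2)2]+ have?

4

In an octahedral complex each vertex has one trans partner and four cis neighbours.
Each bipy is bidentate and must span two cis positions.
The distinct arrangements are (3 in all): py cis, NO2 trans; py trans, NO2 cis; py cis, NO2 cis (chiral).
One of these lacks any improper symmetry element and so occurs as an enantiomeric pair, giving 3 + 1 = 4 stereoisomers in total.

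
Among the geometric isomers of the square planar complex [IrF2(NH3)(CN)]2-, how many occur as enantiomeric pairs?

0

In a square planar complex each vertex has one trans partner and two cis neighbours.
The distinct arrangements are (2 in all): F cis; F trans.
Each arrangement has an internal mirror plane or centre of symmetry, so none is chiral.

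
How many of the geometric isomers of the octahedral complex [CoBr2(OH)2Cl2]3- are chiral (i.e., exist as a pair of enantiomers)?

1

An octahedron has six vertices in three trans pairs; every non-trans pair is cis.
There are 5 geometric isomers: Br trans, OH trans, Cl trans; Br trans, OH cis, Cl cis; Br cis, OH trans, Cl cis; Br cis, OH cis, Cl cis (chiral); Br cis, OH cis, Cl trans.
One of these lacks any improper symmetry element and so occurs as an enantiomeric pair, giving 5 + 1 = 6 stereoisomers in total.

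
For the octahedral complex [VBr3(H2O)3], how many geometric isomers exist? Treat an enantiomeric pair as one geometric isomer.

Systematic placement gives 2 geometric isomers: Br mer; Br fac.

2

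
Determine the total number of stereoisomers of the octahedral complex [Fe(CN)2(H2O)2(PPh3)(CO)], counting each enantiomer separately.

8

The six octahedral sites form three mutually perpendicular trans pairs.
The distinct arrangements are (6 in all): CN trans, H2O cis; CN trans, H2O trans; CN cis, H2O cis (3 arrangements, 2 chiral); CN cis, H2O trans.
Of these, 2 lack any improper symmetry element and so occur as enantiomeric pairs, giving 6 + 2 = 8 stereoisomers in total.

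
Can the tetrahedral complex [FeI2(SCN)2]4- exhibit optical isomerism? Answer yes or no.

All four vertices of a tetrahedron are equivalent and mutually adjacent, so cis/trans isomerism cannot arise.
Only one geometric arrangement is possible.

no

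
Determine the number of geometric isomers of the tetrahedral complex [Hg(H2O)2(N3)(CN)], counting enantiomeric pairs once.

All four vertices of a tetrahedron are equivalent and mutually adjacent, so cis/trans isomerism cannot arise.
Only one geometric arrangement is possible.

1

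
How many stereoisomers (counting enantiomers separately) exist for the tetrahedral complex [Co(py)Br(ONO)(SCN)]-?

2

Only one geometric arrangement is possible; it has no improper symmetry element, so it exists as a pair of enantiomers (2 stereoisomers).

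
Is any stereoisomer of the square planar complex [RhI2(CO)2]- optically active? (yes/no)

no

Systematic placement gives 2 geometric isomers: I cis; I trans.
Each arrangement has an internal mirror plane or centre of symmetry, so none is chiral.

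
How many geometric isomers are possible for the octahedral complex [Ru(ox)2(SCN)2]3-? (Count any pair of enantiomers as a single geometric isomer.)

2

Each ox is bidentate and must span two cis positions.
Systematic placement gives 2 geometric isomers: SCN trans; SCN cis (chiral).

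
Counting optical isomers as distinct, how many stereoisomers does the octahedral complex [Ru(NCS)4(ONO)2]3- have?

The six octahedral sites form three mutually perpendicular trans pairs.
There are 2 geometric isomers: ONO trans; ONO cis.
Each arrangement has an internal mirror plane or centre of symmetry, so none is chiral.

2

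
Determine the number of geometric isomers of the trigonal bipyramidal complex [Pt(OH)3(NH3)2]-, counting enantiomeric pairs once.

A trigonal bipyramid has two axial and three equatorial sites, which are chemically inequivalent.
Systematic placement gives 3 geometric isomers: NH3 both axial; NH3 one axial, one equatorial; NH3 both equatorial.

3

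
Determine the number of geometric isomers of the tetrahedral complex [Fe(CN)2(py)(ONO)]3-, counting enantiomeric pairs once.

1

In a tetrahedral complex all four positions are equivalent and every pair of ligands is adjacent — there is no cis/trans distinction.
Only one geometric arrangement is possible.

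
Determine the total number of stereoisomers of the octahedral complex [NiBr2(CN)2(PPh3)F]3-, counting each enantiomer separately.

The six octahedral sites form three mutually perpendicular trans pairs.
There are 6 geometric isomers: Br trans, CN trans; Br trans, CN cis; Br cis, CN cis (3 arrangements, 2 chiral); Br cis, CN trans.
Of these, 2 lack any improper symmetry element and so occur as enantiomeric pairs, giving 6 + 2 = 8 stereoisomers in total.

8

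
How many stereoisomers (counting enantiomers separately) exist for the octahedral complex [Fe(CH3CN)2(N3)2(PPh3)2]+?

6

There are 5 geometric isomers: CH3CN trans, N3 trans, PPh3 trans; CH3CN trans, N3 cis, PPh3 cis; CH3CN cis, N3 cis, PPh3 trans; CH3CN cis, N3 cis, PPh3 cis (chiral); CH3CN cis, N3 trans, PPh3 cis.
One of these lacks any improper symmetry element and so occurs as an enantiomeric pair, giving 5 + 1 = 6 stereoisomers in total.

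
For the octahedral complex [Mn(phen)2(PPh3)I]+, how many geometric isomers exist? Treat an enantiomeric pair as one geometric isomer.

An octahedron has six vertices in three trans pairs; every non-trans pair is cis.
Each phen is bidentate and must span two cis positions.
Working through the distinct placements yields 2 geometric isomers: PPh3 and I mutually trans; PPh3 and I mutually cis (chiral).

2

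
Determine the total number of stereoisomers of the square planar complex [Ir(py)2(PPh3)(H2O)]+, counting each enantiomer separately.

2

In a square planar complex each vertex has one trans partner and two cis neighbours.
The distinct arrangements are (2 in all): py cis; py trans.
Each arrangement has an internal mirror plane or centre of symmetry, so none is chiral.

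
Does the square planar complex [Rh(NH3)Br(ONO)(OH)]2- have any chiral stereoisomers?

no

Systematic placement gives 3 geometric isomers: (Br/OH trans, NH3/ONO trans); (Br/ONO trans, NH3/OH trans); (Br/NH3 trans, OH/ONO trans).
Each arrangement has an internal mirror plane or centre of symmetry, so none is chiral.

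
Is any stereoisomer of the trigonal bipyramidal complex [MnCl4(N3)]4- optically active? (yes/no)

The distinct arrangements are (2 in all): N3 equatorial; N3 axial.
Each arrangement has an internal mirror plane or centre of symmetry, so none is chiral.

no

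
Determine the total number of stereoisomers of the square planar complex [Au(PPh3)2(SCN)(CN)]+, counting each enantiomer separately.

In a square planar complex each vertex has one trans partner and two cis neighbours.
There are 2 geometric isomers: PPh3 cis; PPh3 trans.
Each arrangement has an internal mirror plane or centre of symmetry, so none is chiral.

2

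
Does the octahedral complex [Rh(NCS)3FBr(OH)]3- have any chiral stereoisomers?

yes

Working through the distinct placements yields 4 geometric isomers: NCS mer (3 arrangements); NCS fac (chiral).
One of these lacks any improper symmetry element and so occurs as an enantiomeric pair, giving 4 + 1 = 5 stereoisomers in total.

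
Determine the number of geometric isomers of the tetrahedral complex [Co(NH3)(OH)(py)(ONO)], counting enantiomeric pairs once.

1

In a tetrahedral complex all four positions are equivalent and every pair of ligands is adjacent — there is no cis/trans distinction.
Only one geometric arrangement is possible; it has no improper symmetry element, so it exists as a pair of enantiomers (2 stereoisomers).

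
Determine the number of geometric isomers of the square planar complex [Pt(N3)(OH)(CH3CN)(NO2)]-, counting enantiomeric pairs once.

3

There are 3 geometric isomers: (CH3CN/NO2 trans, N3/OH trans); (CH3CN/OH trans, N3/NO2 trans); (CH3CN/N3 trans, NO2/OH trans).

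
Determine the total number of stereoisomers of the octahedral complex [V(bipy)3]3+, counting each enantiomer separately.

2

In an octahedral complex each vertex has one trans partner and four cis neighbours.
Each bipy is bidentate and must span two cis positions.
Only one geometric arrangement is possible; it has no improper symmetry element, so it exists as a pair of enantiomers (2 stereoisomers).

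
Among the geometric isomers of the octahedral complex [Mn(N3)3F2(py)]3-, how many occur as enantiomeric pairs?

The six octahedral sites form three mutually perpendicular trans pairs.
The distinct arrangements are (3 in all): N3 mer, F trans; N3 fac, F cis; N3 mer, F cis.
Each arrangement has an internal mirror plane or centre of symmetry, so none is chiral.

0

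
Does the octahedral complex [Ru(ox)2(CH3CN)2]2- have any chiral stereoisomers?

An octahedron has six vertices in three trans pairs; every non-trans pair is cis.
Each ox is bidentate and must span two cis positions.
Working through the distinct placements yields 2 geometric isomers: CH3CN trans; CH3CN cis (chiral).
One of these lacks any improper symmetry element and so occurs as an enantiomeric pair, giving 2 + 1 = 3 stereoisomers in total.

yes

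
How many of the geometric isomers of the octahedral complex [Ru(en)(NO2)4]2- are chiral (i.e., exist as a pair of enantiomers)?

0

Each en is bidentate and must span two cis positions.
Only one geometric arrangement is possible.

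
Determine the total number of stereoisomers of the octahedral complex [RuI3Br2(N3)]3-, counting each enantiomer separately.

Systematic placement gives 3 geometric isomers: I mer, Br trans; I fac, Br cis; I mer, Br cis.
Each arrangement has an internal mirror plane or centre of symmetry, so none is chiral.

3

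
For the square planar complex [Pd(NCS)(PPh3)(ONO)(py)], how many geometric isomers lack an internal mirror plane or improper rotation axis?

0

A square has two trans pairs of vertices; adjacent vertices are cis.
There are 3 geometric isomers: (NCS/PPh3 trans, ONO/py trans); (NCS/py trans, ONO/PPh3 trans); (NCS/ONO trans, PPh3/py trans).
Each arrangement has an internal mirror plane or centre of symmetry, so none is chiral.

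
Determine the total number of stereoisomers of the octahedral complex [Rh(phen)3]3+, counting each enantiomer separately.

2

In an octahedral complex each vertex has one trans partner and four cis neighbours.
Each phen is bidentate and must span two cis positions.
Only one geometric arrangement is possible; it has no improper symmetry element, so it exists as a pair of enantiomers (2 stereoisomers).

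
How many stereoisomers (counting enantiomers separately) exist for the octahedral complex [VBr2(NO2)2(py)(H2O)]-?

The six octahedral sites form three mutually perpendicular trans pairs.
Working through the distinct placements yields 6 geometric isomers: Br trans, NO2 cis; Br trans, NO2 trans; Br cis, NO2 cis (3 arrangements, 2 chiral); Br cis, NO2 trans.
Of these, 2 lack any improper symmetry element and so occur as enantiomeric pairs, giving 6 + 2 = 8 stereoisomers in total.

8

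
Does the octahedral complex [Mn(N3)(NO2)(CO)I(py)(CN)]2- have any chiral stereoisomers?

In an octahedral complex each vertex has one trans partner and four cis neighbours.
Systematic enumeration (placing each ligand type in turn and discarding arrangements equivalent by rotation or reflection) gives 15 geometric isomers.
Of these, 15 lack any improper symmetry element and so occur as enantiomeric pairs, giving 15 + 15 = 30 stereoisomers in total.

yes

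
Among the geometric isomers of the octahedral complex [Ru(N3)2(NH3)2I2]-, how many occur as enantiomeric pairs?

1

The six octahedral sites form three mutually perpendicular trans pairs.
The distinct arrangements are (5 in all): N3 trans, NH3 trans, I trans; N3 cis, NH3 cis, I trans; N3 cis, NH3 trans, I cis; N3 cis, NH3 cis, I cis (chiral); N3 trans, NH3 cis, I cis.
One of these lacks any improper symmetry element and so occurs as an enantiomeric pair, giving 5 + 1 = 6 stereoisomers in total.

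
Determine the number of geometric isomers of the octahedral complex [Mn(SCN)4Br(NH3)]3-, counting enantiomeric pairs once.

The six octahedral sites form three mutually perpendicular trans pairs.
The distinct arrangements are (2 in all): Br and NH3 mutually trans; Br and NH3 mutually cis.

2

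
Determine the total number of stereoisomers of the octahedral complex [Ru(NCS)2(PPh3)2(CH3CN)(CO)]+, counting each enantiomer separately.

8

In an octahedral complex each vertex has one trans partner and four cis neighbours.
There are 6 geometric isomers: NCS trans, PPh3 trans; NCS cis, PPh3 cis (3 arrangements, 2 chiral); NCS cis, PPh3 trans; NCS trans, PPh3 cis.
Of these, 2 lack any improper symmetry element and so occur as enantiomeric pairs, giving 6 + 2 = 8 stereoisomers in total.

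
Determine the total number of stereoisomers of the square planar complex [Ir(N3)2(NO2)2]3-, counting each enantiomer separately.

A square has two trans pairs of vertices; adjacent vertices are cis.
The distinct arrangements are (2 in all): N3 cis; N3 trans.
Each arrangement has an internal mirror plane or centre of symmetry, so none is chiral.

2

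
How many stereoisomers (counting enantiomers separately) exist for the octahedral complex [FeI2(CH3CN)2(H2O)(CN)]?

8

The six octahedral sites form three mutually perpendicular trans pairs.
There are 6 geometric isomers: I trans, CH3CN trans; I cis, CH3CN trans; I trans, CH3CN cis; I cis, CH3CN cis (3 arrangements, 2 chiral).
Of these, 2 lack any improper symmetry element and so occur as enantiomeric pairs, giving 6 + 2 = 8 stereoisomers in total.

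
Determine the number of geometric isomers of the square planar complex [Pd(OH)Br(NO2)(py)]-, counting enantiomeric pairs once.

3

Systematic placement gives 3 geometric isomers: (Br/OH trans, NO2/py trans); (Br/py trans, NO2/OH trans); (Br/NO2 trans, OH/py trans).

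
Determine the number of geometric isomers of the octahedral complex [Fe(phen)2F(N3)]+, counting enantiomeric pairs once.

An octahedron has six vertices in three trans pairs; every non-trans pair is cis.
Each phen is bidentate and must span two cis positions.
The distinct arrangements are (2 in all): F and N3 mutually trans; F and N3 mutually cis (chiral).

2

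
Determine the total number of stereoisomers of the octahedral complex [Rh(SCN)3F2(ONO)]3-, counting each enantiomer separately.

An octahedron has six vertices in three trans pairs; every non-trans pair is cis.
The distinct arrangements are (3 in all): SCN mer, F trans; SCN mer, F cis; SCN fac, F cis.
Each arrangement has an internal mirror plane or centre of symmetry, so none is chiral.

3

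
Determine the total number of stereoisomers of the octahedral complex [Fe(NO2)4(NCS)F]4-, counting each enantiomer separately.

In an octahedral complex each vertex has one trans partner and four cis neighbours.
Systematic placement gives 2 geometric isomers: NCS and F mutually trans; NCS and F mutually cis.
Each arrangement has an internal mirror plane or centre of symmetry, so none is chiral.

2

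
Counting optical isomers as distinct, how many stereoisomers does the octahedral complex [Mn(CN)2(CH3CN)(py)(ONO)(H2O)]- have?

In an octahedral complex each vertex has one trans partner and four cis neighbours.
Exhaustive case analysis gives 9 geometric isomers.
Of these, 6 lack any improper symmetry element and so occur as enantiomeric pairs, giving 9 + 6 = 15 stereoisomers in total.

15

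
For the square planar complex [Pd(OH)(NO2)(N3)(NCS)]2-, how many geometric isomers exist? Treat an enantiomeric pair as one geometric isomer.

3

Systematic placement gives 3 geometric isomers: (N3/NO2 trans, NCS/OH trans); (N3/OH trans, NCS/NO2 trans); (N3/NCS trans, NO2/OH trans).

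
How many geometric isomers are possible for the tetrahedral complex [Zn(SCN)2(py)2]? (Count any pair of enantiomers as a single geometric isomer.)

1

All four vertices of a tetrahedron are equivalent and mutually adjacent, so cis/trans isomerism cannot arise.
Only one geometric arrangement is possible.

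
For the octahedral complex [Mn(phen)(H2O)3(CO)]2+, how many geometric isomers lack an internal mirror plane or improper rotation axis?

In an octahedral complex each vertex has one trans partner and four cis neighbours.
Each phen is bidentate and must span two cis positions.
Working through the distinct placements yields 2 geometric isomers: H2O fac; H2O mer.
Each arrangement has an internal mirror plane or centre of symmetry, so none is chiral.

0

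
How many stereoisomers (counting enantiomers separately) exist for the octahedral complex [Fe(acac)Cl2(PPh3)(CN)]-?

6

Each acac is bidentate and must span two cis positions.
The distinct arrangements are (4 in all): Cl cis (3 arrangements, 2 chiral); Cl trans.
Of these, 2 lack any improper symmetry element and so occur as enantiomeric pairs, giving 4 + 2 = 6 stereoisomers in total.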